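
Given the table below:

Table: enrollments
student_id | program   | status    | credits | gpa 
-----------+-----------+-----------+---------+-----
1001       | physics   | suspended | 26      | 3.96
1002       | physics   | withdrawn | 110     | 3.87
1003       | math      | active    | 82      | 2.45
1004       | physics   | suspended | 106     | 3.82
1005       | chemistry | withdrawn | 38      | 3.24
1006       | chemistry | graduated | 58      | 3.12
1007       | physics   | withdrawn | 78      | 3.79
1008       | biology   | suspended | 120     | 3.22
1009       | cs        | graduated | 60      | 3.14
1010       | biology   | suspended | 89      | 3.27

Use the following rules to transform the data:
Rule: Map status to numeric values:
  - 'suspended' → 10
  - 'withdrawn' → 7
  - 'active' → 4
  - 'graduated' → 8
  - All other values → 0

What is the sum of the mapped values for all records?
81

Step 1: Apply mapping to each record
Step 2: Count by status:
  'suspended': 4 records × 10 = 40
  'withdrawn': 3 records × 7 = 21
  'active': 1 records × 4 = 4
  'graduated': 2 records × 8 = 16
Step 3: Sum all mapped values = 81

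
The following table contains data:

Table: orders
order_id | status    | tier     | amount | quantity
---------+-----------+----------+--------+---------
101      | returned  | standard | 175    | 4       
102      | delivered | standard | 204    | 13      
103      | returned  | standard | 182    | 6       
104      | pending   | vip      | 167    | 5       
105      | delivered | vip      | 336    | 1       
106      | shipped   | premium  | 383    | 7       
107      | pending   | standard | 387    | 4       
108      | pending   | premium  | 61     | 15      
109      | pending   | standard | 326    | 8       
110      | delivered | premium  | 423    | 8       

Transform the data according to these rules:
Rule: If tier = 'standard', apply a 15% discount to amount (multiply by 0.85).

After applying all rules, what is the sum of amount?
2452.9

Step 1: Records with tier = 'standard' have total amount = 1274
Step 2: Apply multiplier: 1274 × 0.85 = 1082.9
Step 3: Other records total: 1370
Step 4: Final sum = 1082.9 + 1370 = 2452.9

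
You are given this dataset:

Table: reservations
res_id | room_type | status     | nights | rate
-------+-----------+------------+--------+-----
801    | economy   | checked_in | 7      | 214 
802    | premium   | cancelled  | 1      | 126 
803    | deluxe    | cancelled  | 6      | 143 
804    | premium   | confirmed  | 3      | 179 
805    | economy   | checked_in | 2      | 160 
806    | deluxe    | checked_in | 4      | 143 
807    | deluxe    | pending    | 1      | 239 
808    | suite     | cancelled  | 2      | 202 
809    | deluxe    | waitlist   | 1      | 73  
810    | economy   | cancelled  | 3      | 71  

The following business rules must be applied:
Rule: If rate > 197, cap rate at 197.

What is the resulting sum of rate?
1486

Step 1: 3 records have rate > 197
Step 2: These records originally summed to 655
Step 3: After capping: 3 × 197 = 591
Step 4: Unaffected records sum: 895
Step 5: Final sum = 591 + 895 = 1486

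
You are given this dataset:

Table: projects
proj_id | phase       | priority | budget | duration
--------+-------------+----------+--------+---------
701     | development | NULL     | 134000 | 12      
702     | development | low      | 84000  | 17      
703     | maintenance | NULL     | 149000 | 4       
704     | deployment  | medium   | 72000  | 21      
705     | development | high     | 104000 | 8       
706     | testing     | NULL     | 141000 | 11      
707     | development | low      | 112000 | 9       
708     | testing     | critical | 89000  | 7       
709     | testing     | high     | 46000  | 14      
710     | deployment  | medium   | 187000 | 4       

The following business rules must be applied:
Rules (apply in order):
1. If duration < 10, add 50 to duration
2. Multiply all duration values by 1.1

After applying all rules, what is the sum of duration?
392.7

Step 1: Apply Rule 1 - Add 50 to records with duration < 10
  - 5 records affected: 32 + (5 × 50) = 282
  - Unaffected records: 75
  - Sum after Rule 1: 357
Step 2: Apply Rule 2 - Multiply all by 1.1
  - 357 × 1.1 = 392.7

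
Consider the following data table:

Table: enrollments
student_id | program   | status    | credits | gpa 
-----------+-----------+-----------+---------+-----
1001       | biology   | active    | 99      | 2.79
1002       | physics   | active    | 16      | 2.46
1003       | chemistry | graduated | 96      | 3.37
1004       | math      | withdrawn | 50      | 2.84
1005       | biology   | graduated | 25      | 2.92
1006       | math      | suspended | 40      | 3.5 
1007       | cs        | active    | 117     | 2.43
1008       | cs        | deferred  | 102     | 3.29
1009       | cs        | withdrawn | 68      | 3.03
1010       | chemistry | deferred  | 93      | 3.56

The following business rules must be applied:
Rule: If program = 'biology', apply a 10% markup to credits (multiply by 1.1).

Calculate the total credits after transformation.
718.4

Step 1: Records with program = 'biology' have total credits = 124
Step 2: Apply multiplier: 124 × 1.1 = 136.4
Step 3: Other records total: 582
Step 4: Final sum = 136.4 + 582 = 718.4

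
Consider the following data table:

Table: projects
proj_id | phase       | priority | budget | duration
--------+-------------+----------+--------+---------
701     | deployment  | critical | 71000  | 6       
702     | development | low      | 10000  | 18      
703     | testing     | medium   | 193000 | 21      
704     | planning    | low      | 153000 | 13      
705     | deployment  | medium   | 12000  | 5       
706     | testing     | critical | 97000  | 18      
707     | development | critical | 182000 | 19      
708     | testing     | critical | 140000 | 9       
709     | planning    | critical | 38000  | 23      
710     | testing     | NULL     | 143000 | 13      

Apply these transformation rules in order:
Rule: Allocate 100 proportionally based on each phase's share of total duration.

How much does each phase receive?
deployment: 7.59, development: 25.52, planning: 24.83, testing: 42.07

Step 1: Calculate total duration = 145
Step 2: Calculate each phase's proportion:
  deployment: 11/145 = 7.59% → 7.59
  development: 37/145 = 25.52% → 25.52
  planning: 36/145 = 24.83% → 24.83
  testing: 61/145 = 42.07% → 42.07
Step 3: Verify: sum of allocations ≈ 100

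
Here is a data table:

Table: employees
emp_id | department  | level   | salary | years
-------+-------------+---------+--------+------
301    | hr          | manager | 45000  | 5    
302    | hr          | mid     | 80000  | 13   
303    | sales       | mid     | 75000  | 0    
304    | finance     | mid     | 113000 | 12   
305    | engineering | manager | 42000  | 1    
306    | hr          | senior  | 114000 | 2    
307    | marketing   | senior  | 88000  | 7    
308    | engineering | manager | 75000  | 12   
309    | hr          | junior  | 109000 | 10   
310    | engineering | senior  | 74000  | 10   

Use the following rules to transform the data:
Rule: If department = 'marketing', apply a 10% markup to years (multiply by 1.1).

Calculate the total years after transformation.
72.7

Step 1: Records with department = 'marketing' have total years = 7
Step 2: Apply multiplier: 7 × 1.1 = 7.7
Step 3: Other records total: 65
Step 4: Final sum = 7.7 + 65 = 72.7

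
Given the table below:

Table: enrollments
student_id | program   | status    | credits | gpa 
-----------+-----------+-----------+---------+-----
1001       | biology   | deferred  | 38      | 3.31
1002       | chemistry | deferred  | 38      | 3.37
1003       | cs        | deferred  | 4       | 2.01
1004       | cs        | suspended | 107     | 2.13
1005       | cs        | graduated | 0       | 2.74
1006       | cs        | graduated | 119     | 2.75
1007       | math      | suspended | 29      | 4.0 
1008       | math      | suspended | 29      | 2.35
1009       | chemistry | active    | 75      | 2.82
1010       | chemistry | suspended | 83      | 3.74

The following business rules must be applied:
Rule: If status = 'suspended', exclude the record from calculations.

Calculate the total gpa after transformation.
17.0

Step 1: Identify records where status = 'suspended'
Step 2: The excluded records sum to 12.22
Step 3: Original total gpa = 29.22
Step 4: Remaining total = 29.22 - 12.22 = 17.0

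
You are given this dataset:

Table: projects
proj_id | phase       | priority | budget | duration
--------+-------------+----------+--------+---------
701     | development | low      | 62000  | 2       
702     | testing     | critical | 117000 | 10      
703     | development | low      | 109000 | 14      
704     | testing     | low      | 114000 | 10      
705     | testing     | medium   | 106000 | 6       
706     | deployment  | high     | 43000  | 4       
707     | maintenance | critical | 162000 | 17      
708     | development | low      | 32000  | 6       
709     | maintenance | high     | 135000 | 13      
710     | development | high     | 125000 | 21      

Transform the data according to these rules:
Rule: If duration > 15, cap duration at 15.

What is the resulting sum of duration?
95

Step 1: 2 records have duration > 15
Step 2: These records originally summed to 38
Step 3: After capping: 2 × 15 = 30
Step 4: Unaffected records sum: 65
Step 5: Final sum = 30 + 65 = 95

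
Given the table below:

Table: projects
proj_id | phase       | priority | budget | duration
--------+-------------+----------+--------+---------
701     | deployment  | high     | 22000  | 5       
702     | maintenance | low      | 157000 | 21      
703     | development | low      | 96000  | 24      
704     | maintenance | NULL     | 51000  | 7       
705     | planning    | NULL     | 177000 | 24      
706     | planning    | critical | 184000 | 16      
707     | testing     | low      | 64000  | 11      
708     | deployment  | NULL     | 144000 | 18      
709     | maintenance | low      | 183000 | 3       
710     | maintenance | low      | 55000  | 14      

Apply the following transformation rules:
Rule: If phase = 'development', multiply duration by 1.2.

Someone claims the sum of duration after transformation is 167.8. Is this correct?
No, the correct result is 147.8.

Step 1: Calculate the correct sum after transformation
Step 2: Apply multiplier 1.2 to records where phase = 'development'
Step 3: Correct result = 147.8
Step 4: Claimed result = 167.8
Step 5: 147.8 ≠ 167.8
Conclusion: The claimed result is incorrect. The correct answer is 147.8.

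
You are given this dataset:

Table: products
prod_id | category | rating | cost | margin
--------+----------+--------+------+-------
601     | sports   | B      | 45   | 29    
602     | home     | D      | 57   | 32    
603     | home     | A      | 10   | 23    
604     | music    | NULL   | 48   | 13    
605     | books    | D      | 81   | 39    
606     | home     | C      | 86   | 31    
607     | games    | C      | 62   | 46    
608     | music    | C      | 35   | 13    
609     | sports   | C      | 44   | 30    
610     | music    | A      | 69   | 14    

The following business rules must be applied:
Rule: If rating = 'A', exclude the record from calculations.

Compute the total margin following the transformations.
233

Step 1: Identify records where rating = 'A'
Step 2: The excluded records sum to 37
Step 3: Original total margin = 270
Step 4: Remaining total = 270 - 37 = 233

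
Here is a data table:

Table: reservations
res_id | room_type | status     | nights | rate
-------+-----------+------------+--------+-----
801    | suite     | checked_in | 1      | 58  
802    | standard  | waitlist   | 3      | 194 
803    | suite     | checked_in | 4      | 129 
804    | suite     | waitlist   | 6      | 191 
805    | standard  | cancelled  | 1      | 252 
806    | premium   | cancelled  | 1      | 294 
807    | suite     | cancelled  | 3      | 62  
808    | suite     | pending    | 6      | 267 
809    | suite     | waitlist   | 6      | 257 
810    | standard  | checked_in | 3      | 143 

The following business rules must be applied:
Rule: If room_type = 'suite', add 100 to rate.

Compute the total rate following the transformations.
2447

Step 1: Count records where room_type = 'suite': 6
Step 2: Total bonus added: 6 × 100 = 600
Step 3: Original sum of rate: 1847
Step 4: Final sum = 1847 + 600 = 2447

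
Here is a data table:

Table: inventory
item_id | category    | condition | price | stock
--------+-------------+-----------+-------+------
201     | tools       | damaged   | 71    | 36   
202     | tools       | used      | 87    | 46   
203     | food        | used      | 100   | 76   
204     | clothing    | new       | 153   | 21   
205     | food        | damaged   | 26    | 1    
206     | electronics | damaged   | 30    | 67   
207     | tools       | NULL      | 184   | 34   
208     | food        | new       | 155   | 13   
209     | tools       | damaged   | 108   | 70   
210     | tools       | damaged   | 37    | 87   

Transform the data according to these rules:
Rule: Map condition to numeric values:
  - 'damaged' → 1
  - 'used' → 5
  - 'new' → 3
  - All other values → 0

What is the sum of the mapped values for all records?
21

Step 1: Apply mapping to each record
Step 2: Count by status:
  'damaged': 5 records × 1 = 5
  'used': 2 records × 5 = 10
  'new': 2 records × 3 = 6
Step 3: Sum all mapped values = 21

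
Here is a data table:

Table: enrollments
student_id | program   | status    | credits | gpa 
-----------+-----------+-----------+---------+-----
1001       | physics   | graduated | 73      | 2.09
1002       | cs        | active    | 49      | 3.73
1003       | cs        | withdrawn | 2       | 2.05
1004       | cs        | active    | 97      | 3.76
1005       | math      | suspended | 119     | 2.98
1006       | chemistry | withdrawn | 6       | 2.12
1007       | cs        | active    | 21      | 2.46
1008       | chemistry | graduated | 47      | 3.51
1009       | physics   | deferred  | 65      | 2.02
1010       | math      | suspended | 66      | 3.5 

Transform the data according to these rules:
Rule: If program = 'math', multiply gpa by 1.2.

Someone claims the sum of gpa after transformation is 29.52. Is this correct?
Yes, the result is correct.

Step 1: Calculate the correct sum after transformation
Step 2: Apply multiplier 1.2 to records where program = 'math'
Step 3: Correct result = 29.52
Step 4: Claimed result = 29.52
Step 5: 29.52 = 29.52 ✓
Conclusion: The claimed result is correct.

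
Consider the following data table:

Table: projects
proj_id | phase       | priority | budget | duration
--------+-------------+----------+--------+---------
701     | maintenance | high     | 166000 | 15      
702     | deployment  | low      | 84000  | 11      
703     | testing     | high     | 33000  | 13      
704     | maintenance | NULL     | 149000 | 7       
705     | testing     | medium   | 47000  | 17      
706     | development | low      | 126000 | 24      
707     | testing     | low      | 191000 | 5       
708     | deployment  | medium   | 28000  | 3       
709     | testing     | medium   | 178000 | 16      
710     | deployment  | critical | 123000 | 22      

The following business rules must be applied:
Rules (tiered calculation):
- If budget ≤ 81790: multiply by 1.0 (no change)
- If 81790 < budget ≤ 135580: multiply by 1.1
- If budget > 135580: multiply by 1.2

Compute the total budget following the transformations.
1295100.0

Step 1: Tier 1 (budget ≤ 81790): 3 records, sum = 108000 × 1.0 = 108000.0
Step 2: Tier 2 (81790 < budget ≤ 135580): 3 records, sum = 333000 × 1.1 = 366300.0
Step 3: Tier 3 (budget > 135580): 4 records, sum = 684000 × 1.2 = 820800.0
Step 4: Final sum = 108000.0 + 366300.0 + 820800.0 = 1295100.0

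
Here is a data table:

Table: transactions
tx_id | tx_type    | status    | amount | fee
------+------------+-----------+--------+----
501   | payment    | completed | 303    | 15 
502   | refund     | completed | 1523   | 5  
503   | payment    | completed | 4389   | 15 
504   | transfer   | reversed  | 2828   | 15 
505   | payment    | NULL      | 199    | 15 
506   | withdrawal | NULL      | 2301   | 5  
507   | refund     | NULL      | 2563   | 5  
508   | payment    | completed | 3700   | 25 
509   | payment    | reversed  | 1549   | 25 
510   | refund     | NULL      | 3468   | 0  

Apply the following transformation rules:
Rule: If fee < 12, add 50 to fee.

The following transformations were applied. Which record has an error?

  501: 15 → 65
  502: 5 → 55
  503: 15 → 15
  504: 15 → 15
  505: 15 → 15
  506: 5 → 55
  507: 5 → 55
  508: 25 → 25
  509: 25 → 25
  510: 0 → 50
Record 501 has an error. The correct transformed value should be 15, not 65.

Step 1: Check each record against the rule
Step 2: Record 501 has fee = 15
Step 3: Since 15 >= 12, the bonus should not have been applied
Step 4: Correct value = 15, but claimed value = 65
Conclusion: Record 501 has the error.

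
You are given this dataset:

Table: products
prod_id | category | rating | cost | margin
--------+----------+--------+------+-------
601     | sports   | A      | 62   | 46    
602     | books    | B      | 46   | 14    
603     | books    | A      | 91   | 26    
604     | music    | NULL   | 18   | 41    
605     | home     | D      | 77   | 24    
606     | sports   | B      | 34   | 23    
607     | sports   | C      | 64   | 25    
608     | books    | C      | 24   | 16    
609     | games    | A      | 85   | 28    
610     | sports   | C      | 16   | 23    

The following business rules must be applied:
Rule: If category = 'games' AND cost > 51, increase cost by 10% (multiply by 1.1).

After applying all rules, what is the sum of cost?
525.5

Step 1: Find records where category = 'games' AND cost > 51
Step 2: 1 records match, summing to 85
Step 3: After multiplier: 85 × 1.1 = 93.5
Step 4: Unaffected records sum: 432
Step 5: Final sum = 93.5 + 432 = 525.5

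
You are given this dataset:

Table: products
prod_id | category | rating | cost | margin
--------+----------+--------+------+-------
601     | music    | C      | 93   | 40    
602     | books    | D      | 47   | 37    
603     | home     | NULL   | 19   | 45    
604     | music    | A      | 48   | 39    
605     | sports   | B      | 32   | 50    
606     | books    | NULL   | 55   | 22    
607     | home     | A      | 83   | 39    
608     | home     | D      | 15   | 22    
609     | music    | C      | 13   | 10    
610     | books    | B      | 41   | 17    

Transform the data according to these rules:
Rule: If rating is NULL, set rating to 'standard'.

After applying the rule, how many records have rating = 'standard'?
2

Step 1: Count records where rating IS NULL
Step 2: Found 2 records with NULL rating
Step 3: These records will have rating set to 'standard'
Step 4: Records already having rating = 'standard': 0
Step 5: Answer: 2 + 0 = 2 records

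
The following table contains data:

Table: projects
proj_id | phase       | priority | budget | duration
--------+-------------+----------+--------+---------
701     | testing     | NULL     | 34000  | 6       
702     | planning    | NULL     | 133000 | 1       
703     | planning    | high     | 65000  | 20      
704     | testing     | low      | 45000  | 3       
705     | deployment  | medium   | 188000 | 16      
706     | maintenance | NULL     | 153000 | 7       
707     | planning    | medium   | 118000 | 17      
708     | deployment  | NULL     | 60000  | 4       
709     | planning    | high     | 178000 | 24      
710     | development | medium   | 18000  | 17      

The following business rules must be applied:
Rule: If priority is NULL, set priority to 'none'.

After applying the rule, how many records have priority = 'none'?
4

Step 1: Count records where priority IS NULL
Step 2: Found 4 records with NULL priority
Step 3: These records will have priority set to 'none'
Step 4: Records already having priority = 'none': 0
Step 5: Answer: 4 + 0 = 4 records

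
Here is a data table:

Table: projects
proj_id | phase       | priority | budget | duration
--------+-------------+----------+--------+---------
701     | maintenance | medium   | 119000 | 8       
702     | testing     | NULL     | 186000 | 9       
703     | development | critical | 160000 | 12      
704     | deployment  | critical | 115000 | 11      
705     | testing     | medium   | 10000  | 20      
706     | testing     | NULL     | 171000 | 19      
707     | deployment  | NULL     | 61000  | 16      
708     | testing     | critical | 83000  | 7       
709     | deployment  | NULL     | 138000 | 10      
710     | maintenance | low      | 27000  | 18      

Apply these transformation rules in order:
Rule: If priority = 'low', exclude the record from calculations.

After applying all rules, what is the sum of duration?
112

Step 1: Identify records where priority = 'low'
Step 2: The excluded records sum to 18
Step 3: Original total duration = 130
Step 4: Remaining total = 130 - 18 = 112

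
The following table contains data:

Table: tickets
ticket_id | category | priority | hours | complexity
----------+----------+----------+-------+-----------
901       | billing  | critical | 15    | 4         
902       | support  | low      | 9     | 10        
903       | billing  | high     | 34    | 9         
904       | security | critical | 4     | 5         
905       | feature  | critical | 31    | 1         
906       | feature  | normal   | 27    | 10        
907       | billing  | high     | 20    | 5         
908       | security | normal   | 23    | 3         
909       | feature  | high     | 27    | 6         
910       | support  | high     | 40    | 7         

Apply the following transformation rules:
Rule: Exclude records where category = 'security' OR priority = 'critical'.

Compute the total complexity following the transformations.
47

Step 1: Find records where category = 'security' OR priority = 'critical'
Step 2: 4 records match, summing to 13
Step 3: Original sum: 60
Step 4: Remaining sum = 60 - 13 = 47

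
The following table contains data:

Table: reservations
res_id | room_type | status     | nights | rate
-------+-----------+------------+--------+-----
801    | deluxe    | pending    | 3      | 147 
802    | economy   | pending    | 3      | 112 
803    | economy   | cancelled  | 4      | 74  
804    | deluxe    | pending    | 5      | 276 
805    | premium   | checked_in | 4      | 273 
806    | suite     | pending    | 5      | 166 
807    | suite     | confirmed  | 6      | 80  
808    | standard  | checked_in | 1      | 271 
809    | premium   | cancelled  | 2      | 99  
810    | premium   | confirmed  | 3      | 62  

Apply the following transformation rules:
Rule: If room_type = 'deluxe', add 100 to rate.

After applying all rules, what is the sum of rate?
1760

Step 1: Count records where room_type = 'deluxe': 2
Step 2: Total bonus added: 2 × 100 = 200
Step 3: Original sum of rate: 1560
Step 4: Final sum = 1560 + 200 = 1760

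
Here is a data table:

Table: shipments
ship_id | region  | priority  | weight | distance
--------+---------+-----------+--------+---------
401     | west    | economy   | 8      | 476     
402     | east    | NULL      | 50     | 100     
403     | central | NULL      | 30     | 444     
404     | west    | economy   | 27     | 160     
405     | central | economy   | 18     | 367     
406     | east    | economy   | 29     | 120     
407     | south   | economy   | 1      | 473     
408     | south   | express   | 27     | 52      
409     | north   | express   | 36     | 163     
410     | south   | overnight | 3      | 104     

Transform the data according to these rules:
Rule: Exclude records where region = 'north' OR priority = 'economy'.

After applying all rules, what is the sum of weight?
110

Step 1: Find records where region = 'north' OR priority = 'economy'
Step 2: 6 records match, summing to 119
Step 3: Original sum: 229
Step 4: Remaining sum = 229 - 119 = 110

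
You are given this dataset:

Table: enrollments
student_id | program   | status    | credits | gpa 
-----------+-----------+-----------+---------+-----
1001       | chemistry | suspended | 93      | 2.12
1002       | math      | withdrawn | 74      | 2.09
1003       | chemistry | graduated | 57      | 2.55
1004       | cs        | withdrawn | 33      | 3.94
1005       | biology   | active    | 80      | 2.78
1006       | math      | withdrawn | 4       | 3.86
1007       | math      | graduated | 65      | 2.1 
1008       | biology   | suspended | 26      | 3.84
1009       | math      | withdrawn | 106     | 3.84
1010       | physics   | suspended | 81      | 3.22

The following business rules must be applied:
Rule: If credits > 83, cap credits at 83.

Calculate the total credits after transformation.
586

Step 1: 2 records have credits > 83
Step 2: These records originally summed to 199
Step 3: After capping: 2 × 83 = 166
Step 4: Unaffected records sum: 420
Step 5: Final sum = 166 + 420 = 586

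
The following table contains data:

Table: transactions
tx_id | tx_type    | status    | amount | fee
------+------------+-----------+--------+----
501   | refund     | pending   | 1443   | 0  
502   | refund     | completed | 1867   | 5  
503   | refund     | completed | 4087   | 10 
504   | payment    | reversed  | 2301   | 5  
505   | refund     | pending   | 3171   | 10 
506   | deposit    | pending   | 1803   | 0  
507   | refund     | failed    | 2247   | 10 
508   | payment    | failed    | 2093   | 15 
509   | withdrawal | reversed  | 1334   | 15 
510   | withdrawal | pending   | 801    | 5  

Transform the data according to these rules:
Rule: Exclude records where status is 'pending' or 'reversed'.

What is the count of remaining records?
4

Step 1: Count records to exclude
  - 4 (pending) + 2 (reversed) = 6 records
Step 2: Total records: 10
Step 3: Remaining = 10 - 6 = 4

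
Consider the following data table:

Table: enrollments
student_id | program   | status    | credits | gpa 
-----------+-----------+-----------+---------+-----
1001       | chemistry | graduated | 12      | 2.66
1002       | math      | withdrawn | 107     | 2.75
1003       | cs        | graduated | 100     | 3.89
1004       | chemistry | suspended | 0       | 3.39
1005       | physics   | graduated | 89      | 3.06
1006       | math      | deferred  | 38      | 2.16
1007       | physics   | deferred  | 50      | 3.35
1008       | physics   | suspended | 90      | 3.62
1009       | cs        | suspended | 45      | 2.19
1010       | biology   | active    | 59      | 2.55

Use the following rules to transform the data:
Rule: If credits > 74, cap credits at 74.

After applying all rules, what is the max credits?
74

Step 1: Original maximum credits = 107
Step 2: Apply cap at 74
Step 3: 4 records had credits > 74 and were capped
Step 4: Maximum after transformation = 74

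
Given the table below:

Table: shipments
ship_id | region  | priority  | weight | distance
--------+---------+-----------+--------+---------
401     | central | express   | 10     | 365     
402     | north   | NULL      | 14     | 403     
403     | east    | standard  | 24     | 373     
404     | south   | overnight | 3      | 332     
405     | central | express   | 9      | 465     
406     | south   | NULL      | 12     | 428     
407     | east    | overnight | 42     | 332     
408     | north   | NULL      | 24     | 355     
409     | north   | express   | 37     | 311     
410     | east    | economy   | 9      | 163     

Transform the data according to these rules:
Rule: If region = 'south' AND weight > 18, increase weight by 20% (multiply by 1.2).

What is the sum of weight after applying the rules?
184

Step 1: Find records where region = 'south' AND weight > 18
Step 2: 0 records match, summing to 0
Step 3: After multiplier: 0 × 1.2 = 0.0
Step 4: Unaffected records sum: 184
Step 5: Final sum = 0.0 + 184 = 184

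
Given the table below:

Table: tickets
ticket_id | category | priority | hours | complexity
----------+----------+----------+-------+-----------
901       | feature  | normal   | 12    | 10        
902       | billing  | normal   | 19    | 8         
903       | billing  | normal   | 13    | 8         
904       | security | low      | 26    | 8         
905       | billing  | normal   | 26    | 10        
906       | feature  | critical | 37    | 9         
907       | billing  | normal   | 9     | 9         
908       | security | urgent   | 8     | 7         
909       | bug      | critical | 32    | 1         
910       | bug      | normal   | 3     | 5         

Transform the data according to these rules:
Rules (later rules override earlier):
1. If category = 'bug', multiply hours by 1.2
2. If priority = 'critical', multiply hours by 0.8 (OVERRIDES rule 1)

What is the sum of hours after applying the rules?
171.8

Step 1: Rule 2 takes priority for records with priority = 'critical'
  - 2 records: 69 × 0.8 = 55.2
Step 2: Rule 1 applies to remaining records with category = 'bug'
  - 1 records: 3 × 1.2 = 3.6
Step 3: Other records unchanged: 113
Step 4: Final sum = 55.2 + 3.6 + 113 = 171.8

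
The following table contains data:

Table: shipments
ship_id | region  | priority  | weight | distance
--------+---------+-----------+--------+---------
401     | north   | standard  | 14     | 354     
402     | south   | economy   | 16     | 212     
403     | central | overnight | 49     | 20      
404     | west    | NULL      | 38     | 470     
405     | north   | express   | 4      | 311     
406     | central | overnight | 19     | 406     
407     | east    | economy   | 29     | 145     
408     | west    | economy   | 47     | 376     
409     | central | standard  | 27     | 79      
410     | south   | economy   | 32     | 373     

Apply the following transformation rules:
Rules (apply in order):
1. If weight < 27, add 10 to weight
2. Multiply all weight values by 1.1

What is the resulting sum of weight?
346.5

Step 1: Apply Rule 1 - Add 10 to records with weight < 27
  - 4 records affected: 53 + (4 × 10) = 93
  - Unaffected records: 222
  - Sum after Rule 1: 315
Step 2: Apply Rule 2 - Multiply all by 1.1
  - 315 × 1.1 = 346.5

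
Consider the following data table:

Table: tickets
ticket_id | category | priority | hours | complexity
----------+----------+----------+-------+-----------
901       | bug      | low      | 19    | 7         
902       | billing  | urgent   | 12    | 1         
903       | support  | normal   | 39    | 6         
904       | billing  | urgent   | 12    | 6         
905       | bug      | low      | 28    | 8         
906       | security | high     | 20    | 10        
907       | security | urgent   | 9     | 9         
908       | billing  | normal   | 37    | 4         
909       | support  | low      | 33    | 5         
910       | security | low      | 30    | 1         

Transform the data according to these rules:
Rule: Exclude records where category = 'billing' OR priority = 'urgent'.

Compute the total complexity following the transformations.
37

Step 1: Find records where category = 'billing' OR priority = 'urgent'
Step 2: 4 records match, summing to 20
Step 3: Original sum: 57
Step 4: Remaining sum = 57 - 20 = 37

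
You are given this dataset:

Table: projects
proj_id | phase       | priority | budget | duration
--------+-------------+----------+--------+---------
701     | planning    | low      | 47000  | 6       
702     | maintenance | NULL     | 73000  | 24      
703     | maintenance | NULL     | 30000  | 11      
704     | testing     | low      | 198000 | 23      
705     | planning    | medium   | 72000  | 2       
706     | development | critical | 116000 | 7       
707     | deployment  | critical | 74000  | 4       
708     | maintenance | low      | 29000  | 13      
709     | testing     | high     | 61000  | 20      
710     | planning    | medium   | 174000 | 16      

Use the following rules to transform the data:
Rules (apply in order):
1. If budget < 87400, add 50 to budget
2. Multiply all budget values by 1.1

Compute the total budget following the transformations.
961785.0

Step 1: Apply Rule 1 - Add 50 to records with budget < 87400
  - 7 records affected: 386000 + (7 × 50) = 386350
  - Unaffected records: 488000
  - Sum after Rule 1: 874350
Step 2: Apply Rule 2 - Multiply all by 1.1
  - 874350 × 1.1 = 961785.0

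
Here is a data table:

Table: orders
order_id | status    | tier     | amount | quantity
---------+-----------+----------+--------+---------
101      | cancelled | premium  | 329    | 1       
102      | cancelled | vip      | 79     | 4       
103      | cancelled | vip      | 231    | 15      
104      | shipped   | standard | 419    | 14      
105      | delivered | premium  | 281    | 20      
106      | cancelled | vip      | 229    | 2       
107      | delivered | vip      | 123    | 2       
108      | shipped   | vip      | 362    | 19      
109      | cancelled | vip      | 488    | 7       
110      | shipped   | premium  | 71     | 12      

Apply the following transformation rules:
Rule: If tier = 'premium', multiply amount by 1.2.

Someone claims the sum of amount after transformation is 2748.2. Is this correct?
Yes, the result is correct.

Step 1: Calculate the correct sum after transformation
Step 2: Apply multiplier 1.2 to records where tier = 'premium'
Step 3: Correct result = 2748.2
Step 4: Claimed result = 2748.2
Step 5: 2748.2 = 2748.2 ✓
Conclusion: The claimed result is correct.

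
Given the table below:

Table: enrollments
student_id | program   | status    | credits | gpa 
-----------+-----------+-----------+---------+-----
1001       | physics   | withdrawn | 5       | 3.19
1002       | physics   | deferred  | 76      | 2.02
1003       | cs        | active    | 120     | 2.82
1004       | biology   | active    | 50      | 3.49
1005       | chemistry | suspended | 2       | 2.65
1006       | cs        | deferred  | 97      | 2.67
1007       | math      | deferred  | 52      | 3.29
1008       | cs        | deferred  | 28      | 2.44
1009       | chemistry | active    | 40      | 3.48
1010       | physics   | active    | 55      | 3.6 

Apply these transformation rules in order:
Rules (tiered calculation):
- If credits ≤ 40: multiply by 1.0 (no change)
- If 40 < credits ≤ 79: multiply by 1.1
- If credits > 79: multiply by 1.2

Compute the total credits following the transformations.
591.7

Step 1: Tier 1 (credits ≤ 40): 4 records, sum = 75 × 1.0 = 75.0
Step 2: Tier 2 (40 < credits ≤ 79): 4 records, sum = 233 × 1.1 = 256.3
Step 3: Tier 3 (credits > 79): 2 records, sum = 217 × 1.2 = 260.4
Step 4: Final sum = 75.0 + 256.3 + 260.4 = 591.7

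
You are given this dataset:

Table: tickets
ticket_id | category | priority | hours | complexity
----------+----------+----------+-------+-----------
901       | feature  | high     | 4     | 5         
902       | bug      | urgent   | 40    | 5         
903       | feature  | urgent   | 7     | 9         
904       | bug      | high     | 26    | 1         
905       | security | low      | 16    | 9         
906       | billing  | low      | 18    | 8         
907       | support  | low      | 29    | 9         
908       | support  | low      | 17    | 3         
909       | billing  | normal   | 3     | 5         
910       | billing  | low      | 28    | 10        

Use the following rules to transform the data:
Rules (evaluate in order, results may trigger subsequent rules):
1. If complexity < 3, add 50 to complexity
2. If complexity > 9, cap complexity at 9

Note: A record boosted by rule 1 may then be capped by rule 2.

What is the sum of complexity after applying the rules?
71

Step 1: Apply rule 1 to records with complexity < 3
  - 1 records get bonus of 50
  - Of these, 1 records then exceed 9 and get capped
Step 2: Apply rule 2 to records with complexity > 9
  - 1 records (original) are capped
Step 3: Calculate final sum = 71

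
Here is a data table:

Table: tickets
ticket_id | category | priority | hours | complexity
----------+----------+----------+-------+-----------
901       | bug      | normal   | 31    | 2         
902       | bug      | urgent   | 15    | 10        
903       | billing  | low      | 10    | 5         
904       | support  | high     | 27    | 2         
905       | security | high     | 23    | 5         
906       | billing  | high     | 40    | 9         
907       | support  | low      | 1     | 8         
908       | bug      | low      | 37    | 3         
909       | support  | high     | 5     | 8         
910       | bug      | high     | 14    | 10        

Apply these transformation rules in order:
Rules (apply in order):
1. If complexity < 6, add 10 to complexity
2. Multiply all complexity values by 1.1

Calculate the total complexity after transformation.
123.2

Step 1: Apply Rule 1 - Add 10 to records with complexity < 6
  - 5 records affected: 17 + (5 × 10) = 67
  - Unaffected records: 45
  - Sum after Rule 1: 112
Step 2: Apply Rule 2 - Multiply all by 1.1
  - 112 × 1.1 = 123.2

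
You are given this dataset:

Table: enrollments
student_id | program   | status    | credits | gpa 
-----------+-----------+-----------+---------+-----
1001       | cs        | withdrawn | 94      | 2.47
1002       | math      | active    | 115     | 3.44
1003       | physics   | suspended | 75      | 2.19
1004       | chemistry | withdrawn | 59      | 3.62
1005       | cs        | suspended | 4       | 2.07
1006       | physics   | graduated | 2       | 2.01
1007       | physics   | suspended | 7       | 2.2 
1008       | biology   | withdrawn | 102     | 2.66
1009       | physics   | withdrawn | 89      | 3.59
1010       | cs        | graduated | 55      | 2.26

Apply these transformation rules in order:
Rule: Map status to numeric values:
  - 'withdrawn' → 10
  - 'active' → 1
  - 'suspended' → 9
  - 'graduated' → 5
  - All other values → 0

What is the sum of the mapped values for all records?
78

Step 1: Apply mapping to each record
Step 2: Count by status:
  'withdrawn': 4 records × 10 = 40
  'active': 1 records × 1 = 1
  'suspended': 3 records × 9 = 27
  'graduated': 2 records × 5 = 10
Step 3: Sum all mapped values = 78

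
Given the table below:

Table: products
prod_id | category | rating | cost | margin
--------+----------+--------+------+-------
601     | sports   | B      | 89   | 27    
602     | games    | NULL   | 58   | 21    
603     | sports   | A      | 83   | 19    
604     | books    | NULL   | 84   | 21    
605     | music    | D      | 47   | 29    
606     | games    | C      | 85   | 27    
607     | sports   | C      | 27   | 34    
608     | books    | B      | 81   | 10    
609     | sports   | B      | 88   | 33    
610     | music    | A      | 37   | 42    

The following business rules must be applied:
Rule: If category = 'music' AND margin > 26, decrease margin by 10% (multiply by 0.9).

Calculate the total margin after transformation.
255.9

Step 1: Find records where category = 'music' AND margin > 26
Step 2: 2 records match, summing to 71
Step 3: After multiplier: 71 × 0.9 = 63.9
Step 4: Unaffected records sum: 192
Step 5: Final sum = 63.9 + 192 = 255.9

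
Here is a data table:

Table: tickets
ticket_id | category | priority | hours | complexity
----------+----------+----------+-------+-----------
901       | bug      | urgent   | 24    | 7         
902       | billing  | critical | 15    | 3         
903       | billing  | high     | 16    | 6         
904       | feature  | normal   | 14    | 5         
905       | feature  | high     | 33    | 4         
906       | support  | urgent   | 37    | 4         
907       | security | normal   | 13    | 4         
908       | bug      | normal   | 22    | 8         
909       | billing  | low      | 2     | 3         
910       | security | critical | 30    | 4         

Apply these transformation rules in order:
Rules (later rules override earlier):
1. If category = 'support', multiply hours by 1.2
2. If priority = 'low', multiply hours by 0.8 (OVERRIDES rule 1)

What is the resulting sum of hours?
213.0

Step 1: Rule 2 takes priority for records with priority = 'low'
  - 1 records: 2 × 0.8 = 1.6
Step 2: Rule 1 applies to remaining records with category = 'support'
  - 1 records: 37 × 1.2 = 44.4
Step 3: Other records unchanged: 167
Step 4: Final sum = 1.6 + 44.4 + 167 = 213.0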